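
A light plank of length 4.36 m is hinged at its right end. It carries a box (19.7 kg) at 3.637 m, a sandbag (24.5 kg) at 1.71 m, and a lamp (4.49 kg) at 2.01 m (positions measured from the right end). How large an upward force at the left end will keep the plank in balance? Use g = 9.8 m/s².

F ≈ 275 N

Sum moments about the right end (the unknown pivot reaction has zero arm there).
Box: 19.7 × 9.8 = 193.1 N down at 3.637 m → arm 3.637 m, τ = 193.1 × 3.637 = 702.3 N·m counterclockwise.
Sandbag: 24.5 × 9.8 = 240.1 N down at 1.71 m → arm 1.71 m, τ = 240.1 × 1.71 = 410.6 N·m counterclockwise.
Lamp: 4.49 × 9.8 = 44 N down at 2.01 m → arm 2.01 m, τ = 44 × 2.01 = 88.44 N·m counterclockwise.
Net moment of the loads = 1201 N·m counterclockwise.
The upward force F acts at the left end, arm 4.36 m, giving F × 4.36 clockwise.
Setting net torque to zero: F × 4.36 = 1201 → F = 1201 / 4.36 = 275 N.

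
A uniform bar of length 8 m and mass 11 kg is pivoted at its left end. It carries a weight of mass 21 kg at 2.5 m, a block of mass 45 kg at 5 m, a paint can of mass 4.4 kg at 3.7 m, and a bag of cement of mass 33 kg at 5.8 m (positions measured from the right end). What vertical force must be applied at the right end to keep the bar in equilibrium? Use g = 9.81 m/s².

About the left end:
Beam weight: 11 × 9.81 = 107.9 N down at 4 m → arm 4 m, τ = 107.9 × 4 = 431.6 N·m clockwise.
Weight: 21 × 9.81 = 206 N down at 2.5 m → arm 5.5 m, τ = 206 × 5.5 = 1133 N·m clockwise.
Block: 45 × 9.81 = 441.5 N down at 5 m → arm 3 m, τ = 441.5 × 3 = 1324 N·m clockwise.
Paint can: 4.4 × 9.81 = 43.16 N down at 3.7 m → arm 4.3 m, τ = 43.16 × 4.3 = 185.6 N·m clockwise.
Bag of cement: 33 × 9.81 = 323.7 N down at 5.8 m → arm 2.2 m, τ = 323.7 × 2.2 = 712.1 N·m clockwise.
Net moment of the loads = 3786 N·m clockwise.
The upward force F acts at the right end, arm 8 m, giving F × 8 counterclockwise.
Balancing moments: F × 8 = 3786, giving F = 3786 / 8 = 473 N.

F ≈ 473 N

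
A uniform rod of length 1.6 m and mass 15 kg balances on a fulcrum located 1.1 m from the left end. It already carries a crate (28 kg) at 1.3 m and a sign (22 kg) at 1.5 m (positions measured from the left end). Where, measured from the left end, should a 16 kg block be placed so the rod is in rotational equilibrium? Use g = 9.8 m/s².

Taking torques about the fulcrum (at 1.1 m from the left end):
Beam weight: 15 × 9.8 = 147 N down at 0.8 m → arm 0.3 m, τ = 147 × 0.3 = 44.1 N·m counterclockwise.
Crate: 28 × 9.8 = 274.4 N down at 1.3 m → arm 0.2 m, τ = 274.4 × 0.2 = 54.88 N·m clockwise.
Sign: 22 × 9.8 = 215.6 N down at 1.5 m → arm 0.4 m, τ = 215.6 × 0.4 = 86.24 N·m clockwise.
Net moment of existing loads = 97.02 N·m clockwise.
The block weighs 16 × 9.8 = 156.8 N and must supply an equal counterclockwise moment, so its lever arm about the fulcrum is 97.02 / 156.8 = 0.619 m.
That puts it at 1.1 − 0.619 = 0.481 m from the left end.

x ≈ 0.481 m from the left end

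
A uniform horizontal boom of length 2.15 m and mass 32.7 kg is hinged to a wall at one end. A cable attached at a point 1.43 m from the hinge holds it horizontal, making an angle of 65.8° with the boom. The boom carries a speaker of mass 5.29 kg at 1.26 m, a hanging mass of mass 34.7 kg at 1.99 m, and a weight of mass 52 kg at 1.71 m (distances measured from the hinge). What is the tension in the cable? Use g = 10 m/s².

T ≈ 1530 N

About the hinge:
Beam weight: 32.7 × 10 = 327 N down at 1.075 m → arm 1.075 m, τ = 327 × 1.075 = 351.5 N·m clockwise.
Speaker: 5.29 × 10 = 52.9 N down at 1.26 m → arm 1.26 m, τ = 52.9 × 1.26 = 66.65 N·m clockwise.
Hanging mass: 34.7 × 10 = 347 N down at 1.99 m → arm 1.99 m, τ = 347 × 1.99 = 690.5 N·m clockwise.
Weight: 52 × 10 = 520 N down at 1.71 m → arm 1.71 m, τ = 520 × 1.71 = 889.2 N·m clockwise.
Total clockwise load moment = 1998 N·m.
The cable tension T acts at 1.43 m; only its component perpendicular to the boom, T sinθ, produces torque. sin 65.8° = 0.9121.
Balancing moments: T × 1.43 × 0.9121 = 1998, giving T = 1998 / 1.304 = 1530 N.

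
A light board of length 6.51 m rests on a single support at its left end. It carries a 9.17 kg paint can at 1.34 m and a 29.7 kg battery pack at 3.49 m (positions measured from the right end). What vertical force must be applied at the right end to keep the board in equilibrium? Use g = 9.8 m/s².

About the left end:
Paint can: 9.17 × 9.8 = 89.87 N down at 1.34 m → arm 5.17 m, τ = 89.87 × 5.17 = 464.6 N·m clockwise.
Battery pack: 29.7 × 9.8 = 291.1 N down at 3.49 m → arm 3.02 m, τ = 291.1 × 3.02 = 879.1 N·m clockwise.
Net moment of the loads = 1344 N·m clockwise.
The upward force F acts at the right end, arm 6.51 m, giving F × 6.51 counterclockwise.
Setting net torque to zero: F × 6.51 = 1344 → F = 1344 / 6.51 = 206 N.

F ≈ 206 N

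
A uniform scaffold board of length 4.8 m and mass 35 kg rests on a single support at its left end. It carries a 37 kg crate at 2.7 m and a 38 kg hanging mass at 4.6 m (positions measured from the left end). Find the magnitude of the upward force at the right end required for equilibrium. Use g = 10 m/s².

Sum moments about the left end (the unknown pivot reaction has zero arm there).
Beam weight: 35 × 10 = 350 N down at 2.4 m → arm 2.4 m, τ = 350 × 2.4 = 840 N·m clockwise.
Crate: 37 × 10 = 370 N down at 2.7 m → arm 2.7 m, τ = 370 × 2.7 = 999 N·m clockwise.
Hanging mass: 38 × 10 = 380 N down at 4.6 m → arm 4.6 m, τ = 380 × 4.6 = 1748 N·m clockwise.
Net moment of the loads = 3587 N·m clockwise.
The upward force F acts at the right end, arm 4.8 m, giving F × 4.8 counterclockwise.
Στ = 0 ⇒ F × 4.8 = 3587 ⇒ F = 3587 / 4.8 = 747 N.

F ≈ 747 N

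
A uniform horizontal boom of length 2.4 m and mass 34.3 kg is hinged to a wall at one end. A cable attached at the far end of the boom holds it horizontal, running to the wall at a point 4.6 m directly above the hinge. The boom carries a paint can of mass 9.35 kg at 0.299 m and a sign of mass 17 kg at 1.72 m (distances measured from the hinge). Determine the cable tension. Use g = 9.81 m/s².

T ≈ 337 N

Taking torques about the hinge:
Beam weight: 34.3 × 9.81 = 336.5 N down at 1.2 m → arm 1.2 m, τ = 336.5 × 1.2 = 403.8 N·m clockwise.
Paint can: 9.35 × 9.81 = 91.72 N down at 0.299 m → arm 0.299 m, τ = 91.72 × 0.299 = 27.42 N·m clockwise.
Sign: 17 × 9.81 = 166.8 N down at 1.72 m → arm 1.72 m, τ = 166.8 × 1.72 = 286.9 N·m clockwise.
Total clockwise load moment = 718.1 N·m.
The cable tension T acts at 2.4 m; only its component perpendicular to the boom, T sinθ, produces torque. sinθ = h/√(h²+d²) = 4.6/√(4.6²+2.4²) = 0.8866.
Balancing moments: T × 2.4 × 0.8866 = 718.1, giving T = 718.1 / 2.128 = 337 N.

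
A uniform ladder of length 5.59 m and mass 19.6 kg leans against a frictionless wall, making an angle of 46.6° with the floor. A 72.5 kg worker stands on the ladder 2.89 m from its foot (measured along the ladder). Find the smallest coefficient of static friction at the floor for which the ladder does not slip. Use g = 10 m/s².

Choose the foot of the ladder as the axis so the floor normal and friction both act there and drop out.
Ladder weight 19.6×10 = 196 N acts at 2.795 m along the ladder; its horizontal arm is 2.795·cos46.6° = 1.92 m → τ = 376.3 N·m clockwise.
Worker: 72.5×10 = 725 N at 2.89 m → arm 1.986 m → τ = 1440 N·m clockwise.
Wall normal N acts horizontally at the top; its moment arm is the height L sinθ = 5.59·sin46.6° = 4.062 m, counterclockwise.
Balancing moments: N × 4.062 = 1816, giving N = 447.1 N.
ΣFx = 0 ⇒ f = N_wall = 447.1 N. ΣFy = 0 ⇒ N_floor = 921 N.
μ_min = f / N_floor = 447.1 / 921 = 0.485.

μ_min ≈ 0.485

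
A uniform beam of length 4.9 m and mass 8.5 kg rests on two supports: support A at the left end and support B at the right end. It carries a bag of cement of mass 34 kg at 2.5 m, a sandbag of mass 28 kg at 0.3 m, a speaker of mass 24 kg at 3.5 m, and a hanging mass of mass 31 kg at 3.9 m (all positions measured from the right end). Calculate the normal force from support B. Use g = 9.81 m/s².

Sum moments about support A (its reaction then has zero moment arm).
Beam weight: 8.5 × 9.81 = 83.39 N down at 2.45 m → arm 2.45 m, τ = 83.39 × 2.45 = 204.3 N·m clockwise.
Bag of cement: 34 × 9.81 = 333.5 N down at 2.5 m → arm 2.4 m, τ = 333.5 × 2.4 = 800.4 N·m clockwise.
Sandbag: 28 × 9.81 = 274.7 N down at 0.3 m → arm 4.6 m, τ = 274.7 × 4.6 = 1264 N·m clockwise.
Speaker: 24 × 9.81 = 235.4 N down at 3.5 m → arm 1.4 m, τ = 235.4 × 1.4 = 329.6 N·m clockwise.
Hanging mass: 31 × 9.81 = 304.1 N down at 3.9 m → arm 1 m, τ = 304.1 × 1 = 304.1 N·m clockwise.
Net load moment about support A = 2902 N·m clockwise.
Reaction R at support B is upward at 0 m, arm 4.9 m → moment R × 4.9 counterclockwise.
For rotational equilibrium, R × 4.9 = 2902, so R = 592 N.

R_B ≈ 592 N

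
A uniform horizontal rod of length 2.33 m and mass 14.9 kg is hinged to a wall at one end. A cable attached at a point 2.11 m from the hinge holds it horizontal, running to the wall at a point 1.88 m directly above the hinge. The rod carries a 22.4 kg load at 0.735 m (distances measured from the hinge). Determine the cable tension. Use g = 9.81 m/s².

Take moments about the hinge.
Beam weight: 14.9 × 9.81 = 146.2 N down at 1.165 m → arm 1.165 m, τ = 146.2 × 1.165 = 170.3 N·m clockwise.
Load: 22.4 × 9.81 = 219.7 N down at 0.735 m → arm 0.735 m, τ = 219.7 × 0.735 = 161.5 N·m clockwise.
Total clockwise load moment = 331.8 N·m.
The cable tension T acts at 2.11 m; only its component perpendicular to the rod, T sinθ, produces torque. sinθ = h/√(h²+d²) = 1.88/√(1.88²+2.11²) = 0.6652.
Balancing moments: T × 2.11 × 0.6652 = 331.8, giving T = 331.8 / 1.404 = 236 N.

T ≈ 236 N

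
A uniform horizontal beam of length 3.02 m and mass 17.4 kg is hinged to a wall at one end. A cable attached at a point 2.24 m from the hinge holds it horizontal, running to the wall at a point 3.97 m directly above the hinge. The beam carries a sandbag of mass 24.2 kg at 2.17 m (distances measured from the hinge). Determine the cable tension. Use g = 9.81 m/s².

T ≈ 396 N

Taking torques about the hinge:
Beam weight: 17.4 × 9.81 = 170.7 N down at 1.51 m → arm 1.51 m, τ = 170.7 × 1.51 = 257.8 N·m clockwise.
Sandbag: 24.2 × 9.81 = 237.4 N down at 2.17 m → arm 2.17 m, τ = 237.4 × 2.17 = 515.2 N·m clockwise.
Total clockwise load moment = 773 N·m.
The cable tension T acts at 2.24 m; only its component perpendicular to the beam, T sinθ, produces torque. sinθ = h/√(h²+d²) = 3.97/√(3.97²+2.24²) = 0.8709.
Balancing moments: T × 2.24 × 0.8709 = 773, giving T = 773 / 1.951 = 396 N.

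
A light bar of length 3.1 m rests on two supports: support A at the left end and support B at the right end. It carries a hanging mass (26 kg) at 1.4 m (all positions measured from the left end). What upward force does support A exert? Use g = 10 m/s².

Take moments about support B.
Hanging mass: 26 × 10 = 260 N down at 1.4 m → arm 1.7 m, τ = 260 × 1.7 = 442 N·m counterclockwise.
Net load moment about support B = 442 N·m counterclockwise.
Reaction R at support A is upward at 0 m, arm 3.1 m → moment R × 3.1 clockwise.
Στ = 0 ⇒ R × 3.1 = 442 ⇒ R = 143 N.

R_A ≈ 143 N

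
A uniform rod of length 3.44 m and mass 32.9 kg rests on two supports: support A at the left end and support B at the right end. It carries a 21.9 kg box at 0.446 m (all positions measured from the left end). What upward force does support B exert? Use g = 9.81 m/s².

Choose support A as the axis so its reaction then has zero moment arm.
Beam weight: 32.9 × 9.81 = 322.7 N down at 1.72 m → arm 1.72 m, τ = 322.7 × 1.72 = 555 N·m clockwise.
Box: 21.9 × 9.81 = 214.8 N down at 0.446 m → arm 0.446 m, τ = 214.8 × 0.446 = 95.8 N·m clockwise.
Net load moment about support A = 650.8 N·m clockwise.
Reaction R at support B is upward at 3.44 m, arm 3.44 m → moment R × 3.44 counterclockwise.
Balancing moments: R × 3.44 = 650.8, giving R = 189 N.

R_B ≈ 189 N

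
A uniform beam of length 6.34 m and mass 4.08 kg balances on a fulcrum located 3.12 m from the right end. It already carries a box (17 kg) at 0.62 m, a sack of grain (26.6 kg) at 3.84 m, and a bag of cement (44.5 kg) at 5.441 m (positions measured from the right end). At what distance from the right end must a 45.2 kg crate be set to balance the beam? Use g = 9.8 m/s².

Taking torques about the fulcrum (at 3.12 m from the right end):
Beam weight: 4.08 × 9.8 = 39.98 N down at 3.17 m → arm 0.05 m, τ = 39.98 × 0.05 = 1.999 N·m counterclockwise.
Box: 17 × 9.8 = 166.6 N down at 0.62 m → arm 2.5 m, τ = 166.6 × 2.5 = 416.5 N·m clockwise.
Sack of grain: 26.6 × 9.8 = 260.7 N down at 3.84 m → arm 0.72 m, τ = 260.7 × 0.72 = 187.7 N·m counterclockwise.
Bag of cement: 44.5 × 9.8 = 436.1 N down at 5.441 m → arm 2.321 m, τ = 436.1 × 2.321 = 1012 N·m counterclockwise.
Net moment of existing loads = 785.2 N·m counterclockwise.
The crate weighs 45.2 × 9.8 = 443 N and must supply an equal clockwise moment, so its lever arm about the fulcrum is 785.2 / 443 = 1.77 m.
That puts it at 3.12 − 1.77 = 1.35 m from the right end.

x ≈ 1.35 m from the right end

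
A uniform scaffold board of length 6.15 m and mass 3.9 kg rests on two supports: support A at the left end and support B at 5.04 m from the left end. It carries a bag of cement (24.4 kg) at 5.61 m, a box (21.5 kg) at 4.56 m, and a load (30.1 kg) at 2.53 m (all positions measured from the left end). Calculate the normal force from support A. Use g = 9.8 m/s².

R_A ≈ 155 N

Choose support B as the axis so its reaction then has zero moment arm.
Beam weight: 3.9 × 9.8 = 38.22 N down at 3.075 m → arm 1.965 m, τ = 38.22 × 1.965 = 75.1 N·m counterclockwise.
Bag of cement: 24.4 × 9.8 = 239.1 N down at 5.61 m → arm 0.57 m, τ = 239.1 × 0.57 = 136.3 N·m clockwise.
Box: 21.5 × 9.8 = 210.7 N down at 4.56 m → arm 0.48 m, τ = 210.7 × 0.48 = 101.1 N·m counterclockwise.
Load: 30.1 × 9.8 = 295 N down at 2.53 m → arm 2.51 m, τ = 295 × 2.51 = 740.4 N·m counterclockwise.
Net load moment about support B = 780.3 N·m counterclockwise.
Reaction R at support A is upward at 0 m, arm 5.04 m → moment R × 5.04 clockwise.
Στ = 0 ⇒ R × 5.04 = 780.3 ⇒ R = 155 N.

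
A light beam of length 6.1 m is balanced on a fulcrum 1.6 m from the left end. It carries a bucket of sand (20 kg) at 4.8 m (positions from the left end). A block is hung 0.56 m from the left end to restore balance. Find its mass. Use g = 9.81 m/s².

Sum moments about the fulcrum (at 1.6 m from the left end) (the support reaction has zero arm there).
Bucket of sand: 20 × 9.81 = 196.2 N down at 4.8 m → arm 3.2 m, τ = 196.2 × 3.2 = 627.8 N·m clockwise.
Net moment of known loads = 627.8 N·m clockwise.
An unknown mass m at 0.56 m has arm 1.04 m; its moment is m·g·1.04 counterclockwise.
Balancing moments: m × 9.81 × 1.04 = 627.8, giving m = 627.8 / (9.81 × 1.04) = 61.5 kg.

m ≈ 61.5 kg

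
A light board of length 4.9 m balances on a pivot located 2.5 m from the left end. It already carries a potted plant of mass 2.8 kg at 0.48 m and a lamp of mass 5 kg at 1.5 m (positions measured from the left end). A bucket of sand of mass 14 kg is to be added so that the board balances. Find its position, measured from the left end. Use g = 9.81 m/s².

x ≈ 3.26 m from the left end

Choose the pivot (at 2.5 m from the left end) as the axis so the support reaction has zero arm there.
Potted plant: 2.8 × 9.81 = 27.47 N down at 0.48 m → arm 2.02 m, τ = 27.47 × 2.02 = 55.49 N·m counterclockwise.
Lamp: 5 × 9.81 = 49.05 N down at 1.5 m → arm 1 m, τ = 49.05 × 1 = 49.05 N·m counterclockwise.
Net moment of existing loads = 104.5 N·m counterclockwise.
The bucket of sand weighs 14 × 9.81 = 137.3 N and must supply an equal clockwise moment, so its lever arm about the pivot is 104.5 / 137.3 = 0.761 m.
That puts it at 2.5 + 0.761 = 3.26 m from the left end.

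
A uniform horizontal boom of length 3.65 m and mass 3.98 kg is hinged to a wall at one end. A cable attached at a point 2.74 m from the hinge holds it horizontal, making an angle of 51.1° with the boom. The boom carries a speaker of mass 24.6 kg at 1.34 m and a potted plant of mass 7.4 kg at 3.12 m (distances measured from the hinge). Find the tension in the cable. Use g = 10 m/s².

T ≈ 297 N

Sum moments about the hinge (the unknown hinge reaction has zero arm there).
Beam weight: 3.98 × 10 = 39.8 N down at 1.825 m → arm 1.825 m, τ = 39.8 × 1.825 = 72.63 N·m clockwise.
Speaker: 24.6 × 10 = 246 N down at 1.34 m → arm 1.34 m, τ = 246 × 1.34 = 329.6 N·m clockwise.
Potted plant: 7.4 × 10 = 74 N down at 3.12 m → arm 3.12 m, τ = 74 × 3.12 = 230.9 N·m clockwise.
Total clockwise load moment = 633.1 N·m.
The cable tension T acts at 2.74 m; only its component perpendicular to the boom, T sinθ, produces torque. sin 51.1° = 0.7782.
Στ = 0 ⇒ T × 2.74 × 0.7782 = 633.1 ⇒ T = 633.1 / 2.132 = 297 N.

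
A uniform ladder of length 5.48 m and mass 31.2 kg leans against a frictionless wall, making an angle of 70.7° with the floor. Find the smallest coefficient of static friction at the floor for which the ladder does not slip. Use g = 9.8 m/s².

Take moments about the foot of the ladder.
Ladder weight 31.2×9.8 = 305.8 N acts at 2.74 m along the ladder; its horizontal arm is 2.74·cos70.7° = 0.9056 m → τ = 276.9 N·m clockwise.
Wall normal N acts horizontally at the top; its moment arm is the height L sinθ = 5.48·sin70.7° = 5.172 m, counterclockwise.
Balancing moments: N × 5.172 = 276.9, giving N = 53.54 N.
ΣFx = 0 ⇒ f = N_wall = 53.54 N. ΣFy = 0 ⇒ N_floor = 305.8 N.
μ_min = f / N_floor = 53.54 / 305.8 = 0.175.

μ_min ≈ 0.175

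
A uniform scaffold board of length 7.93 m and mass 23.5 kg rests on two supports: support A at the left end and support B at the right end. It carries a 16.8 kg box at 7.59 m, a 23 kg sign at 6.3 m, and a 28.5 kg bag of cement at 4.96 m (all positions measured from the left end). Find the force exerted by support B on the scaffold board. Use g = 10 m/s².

R_B ≈ 639 N

Taking torques about support A:
Beam weight: 23.5 × 10 = 235 N down at 3.965 m → arm 3.965 m, τ = 235 × 3.965 = 931.8 N·m clockwise.
Box: 16.8 × 10 = 168 N down at 7.59 m → arm 7.59 m, τ = 168 × 7.59 = 1275 N·m clockwise.
Sign: 23 × 10 = 230 N down at 6.3 m → arm 6.3 m, τ = 230 × 6.3 = 1449 N·m clockwise.
Bag of cement: 28.5 × 10 = 285 N down at 4.96 m → arm 4.96 m, τ = 285 × 4.96 = 1414 N·m clockwise.
Net load moment about support A = 5070 N·m clockwise.
Reaction R at support B is upward at 7.93 m, arm 7.93 m → moment R × 7.93 counterclockwise.
For rotational equilibrium, R × 7.93 = 5070, so R = 639 N.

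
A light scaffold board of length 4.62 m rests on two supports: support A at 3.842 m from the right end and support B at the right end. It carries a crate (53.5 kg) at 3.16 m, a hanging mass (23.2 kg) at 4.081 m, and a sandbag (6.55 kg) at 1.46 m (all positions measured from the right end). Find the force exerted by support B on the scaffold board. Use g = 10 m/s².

R_B ≈ 121 N

Sum moments about support A (its reaction then has zero moment arm).
Crate: 53.5 × 10 = 535 N down at 3.16 m → arm 0.682 m, τ = 535 × 0.682 = 364.9 N·m clockwise.
Hanging mass: 23.2 × 10 = 232 N down at 4.081 m → arm 0.239 m, τ = 232 × 0.239 = 55.45 N·m counterclockwise.
Sandbag: 6.55 × 10 = 65.5 N down at 1.46 m → arm 2.382 m, τ = 65.5 × 2.382 = 156 N·m clockwise.
Net load moment about support A = 465.4 N·m clockwise.
Reaction R at support B is upward at 0 m, arm 3.842 m → moment R × 3.842 counterclockwise.
Στ = 0 ⇒ R × 3.842 = 465.4 ⇒ R = 121 N.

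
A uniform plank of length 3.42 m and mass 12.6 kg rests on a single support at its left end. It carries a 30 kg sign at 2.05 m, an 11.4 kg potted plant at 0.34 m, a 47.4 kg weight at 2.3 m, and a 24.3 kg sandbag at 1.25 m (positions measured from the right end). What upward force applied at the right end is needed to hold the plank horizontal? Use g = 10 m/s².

Taking torques about the left end:
Beam weight: 12.6 × 10 = 126 N down at 1.71 m → arm 1.71 m, τ = 126 × 1.71 = 215.5 N·m clockwise.
Sign: 30 × 10 = 300 N down at 2.05 m → arm 1.37 m, τ = 300 × 1.37 = 411 N·m clockwise.
Potted plant: 11.4 × 10 = 114 N down at 0.34 m → arm 3.08 m, τ = 114 × 3.08 = 351.1 N·m clockwise.
Weight: 47.4 × 10 = 474 N down at 2.3 m → arm 1.12 m, τ = 474 × 1.12 = 530.9 N·m clockwise.
Sandbag: 24.3 × 10 = 243 N down at 1.25 m → arm 2.17 m, τ = 243 × 2.17 = 527.3 N·m clockwise.
Net moment of the loads = 2036 N·m clockwise.
The upward force F acts at the right end, arm 3.42 m, giving F × 3.42 counterclockwise.
Στ = 0 ⇒ F × 3.42 = 2036 ⇒ F = 2036 / 3.42 = 595 N.

F ≈ 595 N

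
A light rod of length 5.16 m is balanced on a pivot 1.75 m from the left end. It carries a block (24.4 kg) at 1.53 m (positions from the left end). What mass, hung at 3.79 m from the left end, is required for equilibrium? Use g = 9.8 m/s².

Take moments about the pivot (at 1.75 m from the left end).
Block: 24.4 × 9.8 = 239.1 N down at 1.53 m → arm 0.22 m, τ = 239.1 × 0.22 = 52.6 N·m counterclockwise.
Net moment of known loads = 52.6 N·m counterclockwise.
An unknown mass m at 3.79 m has arm 2.04 m; its moment is m·g·2.04 clockwise.
Στ = 0 ⇒ m × 9.8 × 2.04 = 52.6 ⇒ m = 52.6 / (9.8 × 2.04) = 2.63 kg.

m ≈ 2.63 kg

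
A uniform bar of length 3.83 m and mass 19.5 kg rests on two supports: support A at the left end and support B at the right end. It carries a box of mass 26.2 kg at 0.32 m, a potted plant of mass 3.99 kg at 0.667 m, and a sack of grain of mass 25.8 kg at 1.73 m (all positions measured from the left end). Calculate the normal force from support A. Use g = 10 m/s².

R_A ≈ 512 N

Taking torques about support B:
Beam weight: 19.5 × 10 = 195 N down at 1.915 m → arm 1.915 m, τ = 195 × 1.915 = 373.4 N·m counterclockwise.
Box: 26.2 × 10 = 262 N down at 0.32 m → arm 3.51 m, τ = 262 × 3.51 = 919.6 N·m counterclockwise.
Potted plant: 3.99 × 10 = 39.9 N down at 0.667 m → arm 3.163 m, τ = 39.9 × 3.163 = 126.2 N·m counterclockwise.
Sack of grain: 25.8 × 10 = 258 N down at 1.73 m → arm 2.1 m, τ = 258 × 2.1 = 541.8 N·m counterclockwise.
Net load moment about support B = 1961 N·m counterclockwise.
Reaction R at support A is upward at 0 m, arm 3.83 m → moment R × 3.83 clockwise.
Στ = 0 ⇒ R × 3.83 = 1961 ⇒ R = 512 N.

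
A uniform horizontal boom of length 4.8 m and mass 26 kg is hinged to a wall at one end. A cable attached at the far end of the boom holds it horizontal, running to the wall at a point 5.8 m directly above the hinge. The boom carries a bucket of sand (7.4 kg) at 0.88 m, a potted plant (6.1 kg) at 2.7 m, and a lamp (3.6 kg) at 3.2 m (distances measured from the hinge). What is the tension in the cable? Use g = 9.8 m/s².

About the hinge:
Beam weight: 26 × 9.8 = 254.8 N down at 2.4 m → arm 2.4 m, τ = 254.8 × 2.4 = 611.5 N·m clockwise.
Bucket of sand: 7.4 × 9.8 = 72.52 N down at 0.88 m → arm 0.88 m, τ = 72.52 × 0.88 = 63.82 N·m clockwise.
Potted plant: 6.1 × 9.8 = 59.78 N down at 2.7 m → arm 2.7 m, τ = 59.78 × 2.7 = 161.4 N·m clockwise.
Lamp: 3.6 × 9.8 = 35.28 N down at 3.2 m → arm 3.2 m, τ = 35.28 × 3.2 = 112.9 N·m clockwise.
Total clockwise load moment = 949.6 N·m.
The cable tension T acts at 4.8 m; only its component perpendicular to the boom, T sinθ, produces torque. sinθ = h/√(h²+d²) = 5.8/√(5.8²+4.8²) = 0.7704.
Balancing moments: T × 4.8 × 0.7704 = 949.6, giving T = 949.6 / 3.698 = 257 N.

T ≈ 257 N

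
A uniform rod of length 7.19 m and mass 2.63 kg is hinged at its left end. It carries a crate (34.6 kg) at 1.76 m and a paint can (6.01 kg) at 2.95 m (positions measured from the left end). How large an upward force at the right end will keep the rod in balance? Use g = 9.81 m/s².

Sum moments about the left end (the unknown pivot reaction has zero arm there).
Beam weight: 2.63 × 9.81 = 25.8 N down at 3.595 m → arm 3.595 m, τ = 25.8 × 3.595 = 92.75 N·m clockwise.
Crate: 34.6 × 9.81 = 339.4 N down at 1.76 m → arm 1.76 m, τ = 339.4 × 1.76 = 597.3 N·m clockwise.
Paint can: 6.01 × 9.81 = 58.96 N down at 2.95 m → arm 2.95 m, τ = 58.96 × 2.95 = 173.9 N·m clockwise.
Net moment of the loads = 863.9 N·m clockwise.
The upward force F acts at the right end, arm 7.19 m, giving F × 7.19 counterclockwise.
Setting net torque to zero: F × 7.19 = 863.9 → F = 863.9 / 7.19 = 120 N.

F ≈ 120 N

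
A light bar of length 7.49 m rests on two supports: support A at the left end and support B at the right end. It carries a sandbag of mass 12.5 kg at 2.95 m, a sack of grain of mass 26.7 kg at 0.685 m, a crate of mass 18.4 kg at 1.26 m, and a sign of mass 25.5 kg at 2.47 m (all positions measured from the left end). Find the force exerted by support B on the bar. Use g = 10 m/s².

Take moments about support A.
Sandbag: 12.5 × 10 = 125 N down at 2.95 m → arm 2.95 m, τ = 125 × 2.95 = 368.8 N·m clockwise.
Sack of grain: 26.7 × 10 = 267 N down at 0.685 m → arm 0.685 m, τ = 267 × 0.685 = 182.9 N·m clockwise.
Crate: 18.4 × 10 = 184 N down at 1.26 m → arm 1.26 m, τ = 184 × 1.26 = 231.8 N·m clockwise.
Sign: 25.5 × 10 = 255 N down at 2.47 m → arm 2.47 m, τ = 255 × 2.47 = 629.9 N·m clockwise.
Net load moment about support A = 1413 N·m clockwise.
Reaction R at support B is upward at 7.49 m, arm 7.49 m → moment R × 7.49 counterclockwise.
Balancing moments: R × 7.49 = 1413, giving R = 189 N.

R_B ≈ 189 N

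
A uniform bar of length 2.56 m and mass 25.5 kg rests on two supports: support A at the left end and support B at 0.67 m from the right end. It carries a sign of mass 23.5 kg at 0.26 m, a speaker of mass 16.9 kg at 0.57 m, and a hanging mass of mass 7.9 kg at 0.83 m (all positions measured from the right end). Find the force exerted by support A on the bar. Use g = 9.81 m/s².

R_A ≈ 28.5 N

About support B:
Beam weight: 25.5 × 9.81 = 250.2 N down at 1.28 m → arm 0.61 m, τ = 250.2 × 0.61 = 152.6 N·m counterclockwise.
Sign: 23.5 × 9.81 = 230.5 N down at 0.26 m → arm 0.41 m, τ = 230.5 × 0.41 = 94.5 N·m clockwise.
Speaker: 16.9 × 9.81 = 165.8 N down at 0.57 m → arm 0.1 m, τ = 165.8 × 0.1 = 16.58 N·m clockwise.
Hanging mass: 7.9 × 9.81 = 77.5 N down at 0.83 m → arm 0.16 m, τ = 77.5 × 0.16 = 12.4 N·m counterclockwise.
Net load moment about support B = 53.92 N·m counterclockwise.
Reaction R at support A is upward at 2.56 m, arm 1.89 m → moment R × 1.89 clockwise.
Balancing moments: R × 1.89 = 53.92, giving R = 28.5 N.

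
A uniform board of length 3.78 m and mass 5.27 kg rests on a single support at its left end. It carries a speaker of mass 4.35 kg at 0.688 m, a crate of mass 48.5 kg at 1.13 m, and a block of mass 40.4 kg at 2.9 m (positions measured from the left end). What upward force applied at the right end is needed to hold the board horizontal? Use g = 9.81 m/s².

F ≈ 480 N

Sum moments about the left end (the unknown pivot reaction has zero arm there).
Beam weight: 5.27 × 9.81 = 51.7 N down at 1.89 m → arm 1.89 m, τ = 51.7 × 1.89 = 97.71 N·m clockwise.
Speaker: 4.35 × 9.81 = 42.67 N down at 0.688 m → arm 0.688 m, τ = 42.67 × 0.688 = 29.36 N·m clockwise.
Crate: 48.5 × 9.81 = 475.8 N down at 1.13 m → arm 1.13 m, τ = 475.8 × 1.13 = 537.7 N·m clockwise.
Block: 40.4 × 9.81 = 396.3 N down at 2.9 m → arm 2.9 m, τ = 396.3 × 2.9 = 1149 N·m clockwise.
Net moment of the loads = 1814 N·m clockwise.
The upward force F acts at the right end, arm 3.78 m, giving F × 3.78 counterclockwise.
Στ = 0 ⇒ F × 3.78 = 1814 ⇒ F = 1814 / 3.78 = 480 N.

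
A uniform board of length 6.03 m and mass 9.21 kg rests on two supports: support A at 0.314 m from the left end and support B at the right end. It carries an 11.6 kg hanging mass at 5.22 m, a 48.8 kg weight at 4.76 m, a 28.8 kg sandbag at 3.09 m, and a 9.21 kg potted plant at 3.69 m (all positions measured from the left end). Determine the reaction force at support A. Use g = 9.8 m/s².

R_A ≈ 352 N

Take moments about support B.
Beam weight: 9.21 × 9.8 = 90.26 N down at 3.015 m → arm 3.015 m, τ = 90.26 × 3.015 = 272.1 N·m counterclockwise.
Hanging mass: 11.6 × 9.8 = 113.7 N down at 5.22 m → arm 0.81 m, τ = 113.7 × 0.81 = 92.1 N·m counterclockwise.
Weight: 48.8 × 9.8 = 478.2 N down at 4.76 m → arm 1.27 m, τ = 478.2 × 1.27 = 607.3 N·m counterclockwise.
Sandbag: 28.8 × 9.8 = 282.2 N down at 3.09 m → arm 2.94 m, τ = 282.2 × 2.94 = 829.7 N·m counterclockwise.
Potted plant: 9.21 × 9.8 = 90.26 N down at 3.69 m → arm 2.34 m, τ = 90.26 × 2.34 = 211.2 N·m counterclockwise.
Net load moment about support B = 2012 N·m counterclockwise.
Reaction R at support A is upward at 0.314 m, arm 5.716 m → moment R × 5.716 clockwise.
For rotational equilibrium, R × 5.716 = 2012, so R = 352 N.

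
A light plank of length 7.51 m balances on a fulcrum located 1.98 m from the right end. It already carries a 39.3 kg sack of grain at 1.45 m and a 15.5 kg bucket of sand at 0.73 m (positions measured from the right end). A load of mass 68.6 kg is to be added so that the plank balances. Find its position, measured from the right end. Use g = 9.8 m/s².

x ≈ 2.57 m from the right end

Take moments about the fulcrum (at 1.98 m from the right end).
Sack of grain: 39.3 × 9.8 = 385.1 N down at 1.45 m → arm 0.53 m, τ = 385.1 × 0.53 = 204.1 N·m clockwise.
Bucket of sand: 15.5 × 9.8 = 151.9 N down at 0.73 m → arm 1.25 m, τ = 151.9 × 1.25 = 189.9 N·m clockwise.
Net moment of existing loads = 394 N·m clockwise.
The load weighs 68.6 × 9.8 = 672.3 N and must supply an equal counterclockwise moment, so its lever arm about the fulcrum is 394 / 672.3 = 0.586 m.
That puts it at 1.98 + 0.586 = 2.57 m from the right end.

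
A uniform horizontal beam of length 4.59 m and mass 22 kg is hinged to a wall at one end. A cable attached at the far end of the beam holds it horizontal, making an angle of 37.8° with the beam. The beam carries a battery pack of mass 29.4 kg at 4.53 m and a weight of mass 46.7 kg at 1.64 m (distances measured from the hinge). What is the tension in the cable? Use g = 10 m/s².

Take moments about the hinge.
Beam weight: 22 × 10 = 220 N down at 2.295 m → arm 2.295 m, τ = 220 × 2.295 = 504.9 N·m clockwise.
Battery pack: 29.4 × 10 = 294 N down at 4.53 m → arm 4.53 m, τ = 294 × 4.53 = 1332 N·m clockwise.
Weight: 46.7 × 10 = 467 N down at 1.64 m → arm 1.64 m, τ = 467 × 1.64 = 765.9 N·m clockwise.
Total clockwise load moment = 2603 N·m.
The cable tension T acts at 4.59 m; only its component perpendicular to the beam, T sinθ, produces torque. sin 37.8° = 0.6129.
Setting net torque to zero: T × 4.59 × 0.6129 = 2603 → T = 2603 / 2.813 = 925 N.

T ≈ 925 N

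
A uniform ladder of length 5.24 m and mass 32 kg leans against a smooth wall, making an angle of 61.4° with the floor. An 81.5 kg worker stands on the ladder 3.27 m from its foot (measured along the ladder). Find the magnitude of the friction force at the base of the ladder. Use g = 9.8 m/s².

f ≈ 357 N

Taking torques about the foot of the ladder:
Ladder weight 32×9.8 = 313.6 N acts at 2.62 m along the ladder; its horizontal arm is 2.62·cos61.4° = 1.254 m → τ = 393.3 N·m clockwise.
Worker: 81.5×9.8 = 798.7 N at 3.27 m → arm 1.565 m → τ = 1250 N·m clockwise.
Wall normal N acts horizontally at the top; its moment arm is the height L sinθ = 5.24·sin61.4° = 4.601 m, counterclockwise.
Setting net torque to zero: N × 4.601 = 1643 → N = 357 N.
ΣFx = 0: friction at the foot balances the wall's push, so f = N_wall = 357 N.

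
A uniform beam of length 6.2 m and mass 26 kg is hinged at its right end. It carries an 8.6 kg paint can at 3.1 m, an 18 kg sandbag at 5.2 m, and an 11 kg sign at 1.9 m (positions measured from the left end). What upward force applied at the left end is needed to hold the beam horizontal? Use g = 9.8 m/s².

Sum moments about the right end (the unknown pivot reaction has zero arm there).
Beam weight: 26 × 9.8 = 254.8 N down at 3.1 m → arm 3.1 m, τ = 254.8 × 3.1 = 789.9 N·m counterclockwise.
Paint can: 8.6 × 9.8 = 84.28 N down at 3.1 m → arm 3.1 m, τ = 84.28 × 3.1 = 261.3 N·m counterclockwise.
Sandbag: 18 × 9.8 = 176.4 N down at 5.2 m → arm 1 m, τ = 176.4 × 1 = 176.4 N·m counterclockwise.
Sign: 11 × 9.8 = 107.8 N down at 1.9 m → arm 4.3 m, τ = 107.8 × 4.3 = 463.5 N·m counterclockwise.
Net moment of the loads = 1691 N·m counterclockwise.
The upward force F acts at the left end, arm 6.2 m, giving F × 6.2 clockwise.
Στ = 0 ⇒ F × 6.2 = 1691 ⇒ F = 1691 / 6.2 = 273 N.

F ≈ 273 N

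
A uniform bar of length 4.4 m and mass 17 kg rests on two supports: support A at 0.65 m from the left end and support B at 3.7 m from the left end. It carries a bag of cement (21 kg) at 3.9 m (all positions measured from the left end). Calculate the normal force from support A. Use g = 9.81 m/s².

Take moments about support B.
Beam weight: 17 × 9.81 = 166.8 N down at 2.2 m → arm 1.5 m, τ = 166.8 × 1.5 = 250.2 N·m counterclockwise.
Bag of cement: 21 × 9.81 = 206 N down at 3.9 m → arm 0.2 m, τ = 206 × 0.2 = 41.2 N·m clockwise.
Net load moment about support B = 209 N·m counterclockwise.
Reaction R at support A is upward at 0.65 m, arm 3.05 m → moment R × 3.05 clockwise.
Στ = 0 ⇒ R × 3.05 = 209 ⇒ R = 68.5 N.

R_A ≈ 68.5 N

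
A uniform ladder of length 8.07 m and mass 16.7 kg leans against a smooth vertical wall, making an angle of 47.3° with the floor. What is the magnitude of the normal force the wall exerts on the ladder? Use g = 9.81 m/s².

Choose the foot of the ladder as the axis so the floor normal and friction both act there and drop out.
Ladder weight 16.7×9.81 = 163.8 N acts at 4.035 m along the ladder; its horizontal arm is 4.035·cos47.3° = 2.736 m → τ = 448.2 N·m clockwise.
Wall normal N acts horizontally at the top; its moment arm is the height L sinθ = 8.07·sin47.3° = 5.931 m, counterclockwise.
For rotational equilibrium, N × 5.931 = 448.2, so N = 75.6 N.

N_wall ≈ 75.6 N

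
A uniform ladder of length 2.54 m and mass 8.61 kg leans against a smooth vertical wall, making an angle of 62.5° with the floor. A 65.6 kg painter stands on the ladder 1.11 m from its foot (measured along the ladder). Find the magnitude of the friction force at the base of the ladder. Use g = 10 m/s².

About the foot of the ladder:
Ladder weight 8.61×10 = 86.1 N acts at 1.27 m along the ladder; its horizontal arm is 1.27·cos62.5° = 0.5864 m → τ = 50.49 N·m clockwise.
Painter: 65.6×10 = 656 N at 1.11 m → arm 0.5125 m → τ = 336.2 N·m clockwise.
Wall normal N acts horizontally at the top; its moment arm is the height L sinθ = 2.54·sin62.5° = 2.253 m, counterclockwise.
For rotational equilibrium, N × 2.253 = 386.7, so N = 172 N.
ΣFx = 0: friction at the foot balances the wall's push, so f = N_wall = 172 N.

f ≈ 172 N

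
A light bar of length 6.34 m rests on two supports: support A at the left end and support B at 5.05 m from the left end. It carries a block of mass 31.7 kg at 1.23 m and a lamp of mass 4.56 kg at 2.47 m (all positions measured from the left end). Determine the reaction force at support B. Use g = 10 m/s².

R_B ≈ 99.5 N

Sum moments about support A (its reaction then has zero moment arm).
Block: 31.7 × 10 = 317 N down at 1.23 m → arm 1.23 m, τ = 317 × 1.23 = 389.9 N·m clockwise.
Lamp: 4.56 × 10 = 45.6 N down at 2.47 m → arm 2.47 m, τ = 45.6 × 2.47 = 112.6 N·m clockwise.
Net load moment about support A = 502.5 N·m clockwise.
Reaction R at support B is upward at 5.05 m, arm 5.05 m → moment R × 5.05 counterclockwise.
Στ = 0 ⇒ R × 5.05 = 502.5 ⇒ R = 99.5 N.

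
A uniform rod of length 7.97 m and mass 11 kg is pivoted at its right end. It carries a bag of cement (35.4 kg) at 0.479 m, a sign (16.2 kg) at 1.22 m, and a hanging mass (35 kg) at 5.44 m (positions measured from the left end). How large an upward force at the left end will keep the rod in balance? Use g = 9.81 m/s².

F ≈ 624 N

Sum moments about the right end (the unknown pivot reaction has zero arm there).
Beam weight: 11 × 9.81 = 107.9 N down at 3.985 m → arm 3.985 m, τ = 107.9 × 3.985 = 430 N·m counterclockwise.
Bag of cement: 35.4 × 9.81 = 347.3 N down at 0.479 m → arm 7.491 m, τ = 347.3 × 7.491 = 2602 N·m counterclockwise.
Sign: 16.2 × 9.81 = 158.9 N down at 1.22 m → arm 6.75 m, τ = 158.9 × 6.75 = 1073 N·m counterclockwise.
Hanging mass: 35 × 9.81 = 343.4 N down at 5.44 m → arm 2.53 m, τ = 343.4 × 2.53 = 868.8 N·m counterclockwise.
Net moment of the loads = 4974 N·m counterclockwise.
The upward force F acts at the left end, arm 7.97 m, giving F × 7.97 clockwise.
For rotational equilibrium, F × 7.97 = 4974, so F = 4974 / 7.97 = 624 N.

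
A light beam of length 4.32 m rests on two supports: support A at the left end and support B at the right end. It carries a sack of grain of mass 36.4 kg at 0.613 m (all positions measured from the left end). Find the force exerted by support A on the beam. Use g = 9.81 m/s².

Taking torques about support B:
Sack of grain: 36.4 × 9.81 = 357.1 N down at 0.613 m → arm 3.707 m, τ = 357.1 × 3.707 = 1324 N·m counterclockwise.
Net load moment about support B = 1324 N·m counterclockwise.
Reaction R at support A is upward at 0 m, arm 4.32 m → moment R × 4.32 clockwise.
For rotational equilibrium, R × 4.32 = 1324, so R = 306 N.

R_A ≈ 306 N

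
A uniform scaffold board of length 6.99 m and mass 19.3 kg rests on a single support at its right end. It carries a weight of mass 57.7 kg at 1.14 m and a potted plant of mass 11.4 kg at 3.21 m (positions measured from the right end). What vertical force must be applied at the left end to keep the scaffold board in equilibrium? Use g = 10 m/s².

Sum moments about the right end (the unknown pivot reaction has zero arm there).
Beam weight: 19.3 × 10 = 193 N down at 3.495 m → arm 3.495 m, τ = 193 × 3.495 = 674.5 N·m counterclockwise.
Weight: 57.7 × 10 = 577 N down at 1.14 m → arm 1.14 m, τ = 577 × 1.14 = 657.8 N·m counterclockwise.
Potted plant: 11.4 × 10 = 114 N down at 3.21 m → arm 3.21 m, τ = 114 × 3.21 = 365.9 N·m counterclockwise.
Net moment of the loads = 1698 N·m counterclockwise.
The upward force F acts at the left end, arm 6.99 m, giving F × 6.99 clockwise.
Στ = 0 ⇒ F × 6.99 = 1698 ⇒ F = 1698 / 6.99 = 243 N.

F ≈ 243 N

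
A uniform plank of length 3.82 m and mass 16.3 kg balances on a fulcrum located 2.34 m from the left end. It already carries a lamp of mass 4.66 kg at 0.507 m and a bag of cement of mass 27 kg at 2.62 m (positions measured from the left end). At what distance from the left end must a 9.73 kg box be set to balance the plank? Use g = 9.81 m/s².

Taking torques about the fulcrum (at 2.34 m from the left end):
Beam weight: 16.3 × 9.81 = 159.9 N down at 1.91 m → arm 0.43 m, τ = 159.9 × 0.43 = 68.76 N·m counterclockwise.
Lamp: 4.66 × 9.81 = 45.71 N down at 0.507 m → arm 1.833 m, τ = 45.71 × 1.833 = 83.79 N·m counterclockwise.
Bag of cement: 27 × 9.81 = 264.9 N down at 2.62 m → arm 0.28 m, τ = 264.9 × 0.28 = 74.17 N·m clockwise.
Net moment of existing loads = 78.38 N·m counterclockwise.
The box weighs 9.73 × 9.81 = 95.45 N and must supply an equal clockwise moment, so its lever arm about the fulcrum is 78.38 / 95.45 = 0.821 m.
That puts it at 2.34 + 0.821 = 3.16 m from the left end.

x ≈ 3.16 m from the left end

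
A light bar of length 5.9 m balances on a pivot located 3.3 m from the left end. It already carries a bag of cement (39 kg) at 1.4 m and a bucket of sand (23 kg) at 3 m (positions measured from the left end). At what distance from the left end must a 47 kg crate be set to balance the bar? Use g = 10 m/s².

x ≈ 5.02 m from the left end

Choose the pivot (at 3.3 m from the left end) as the axis so the support reaction has zero arm there.
Bag of cement: 39 × 10 = 390 N down at 1.4 m → arm 1.9 m, τ = 390 × 1.9 = 741 N·m counterclockwise.
Bucket of sand: 23 × 10 = 230 N down at 3 m → arm 0.3 m, τ = 230 × 0.3 = 69 N·m counterclockwise.
Net moment of existing loads = 810 N·m counterclockwise.
The crate weighs 47 × 10 = 470 N and must supply an equal clockwise moment, so its lever arm about the pivot is 810 / 470 = 1.72 m.
That puts it at 3.3 + 1.72 = 5.02 m from the left end.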